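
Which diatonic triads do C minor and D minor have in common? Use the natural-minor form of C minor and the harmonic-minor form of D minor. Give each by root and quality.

Triads in C minor (natural minor): Cm (i), Ddim (ii°), Eb (III), Fm (iv), Gm (v), Ab (VI), Bb (VII).
Triads in D minor (harmonic minor): Dm (i), Edim (ii°), Faug (III+), Gm (iv), A (V), Bb (VI), C#dim (vii°).
Shared triads with their functions: Gm (v in C minor, iv in D minor); Bb (VII in C minor, VI in D minor).

Gm, Bb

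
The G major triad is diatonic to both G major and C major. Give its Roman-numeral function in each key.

I in G major; V in C major

The scale of G major is G A B C D E F#; G is degree 1, and the triad built there (G-B-D) is major, so it is I.
The scale of C major is C D E F G A B; G is degree 5, and the triad built there (G-B-D) is major, so it is V.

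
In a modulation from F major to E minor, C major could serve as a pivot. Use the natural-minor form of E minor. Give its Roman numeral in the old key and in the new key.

The scale of F major is F G A Bb C D E; C is degree 5, and the triad built there (C-E-G) is major, so it is V.
The scale of E minor (natural minor) is E F# G A B C D; C is degree 6, and the triad built there (C-E-G) is major, so it is VI.

V in F major; VI in E minor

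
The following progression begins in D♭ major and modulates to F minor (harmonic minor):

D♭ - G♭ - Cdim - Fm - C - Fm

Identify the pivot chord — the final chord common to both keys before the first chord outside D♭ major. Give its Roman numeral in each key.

Fm — iii in D♭ major, i in F minor

Chords diatonic to D♭ major: D♭, E♭m, Fm, G♭, A♭, B♭m, Cdim.
Reading the progression, the first chord not in that set is C, so the modulation leaves D♭ major there.
The chord immediately before C is Fm, which is diatonic to both keys: iii in D♭ major and i in F minor.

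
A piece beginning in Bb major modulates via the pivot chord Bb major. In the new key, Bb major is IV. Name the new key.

The numeral IV denotes a major triad on scale degree 4. With Bb on degree 4, the tonic of the new key is F.
Degree 4 carries a major triad in major keys, so the destination is F major.
Check: the diatonic triads of F major are F (I), Gm (ii), Am (iii), Bb (IV), C (V), Dm (vi), Edim (vii°) — Bb major is indeed IV.

F major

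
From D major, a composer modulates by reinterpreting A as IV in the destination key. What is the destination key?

The numeral IV denotes a major triad on scale degree 4. With A on degree 4, the tonic of the new key is E.
Degree 4 carries a major triad in major keys, so the destination is E major.
Check: the diatonic triads of E major are E (I), F♯m (ii), G♯m (iii), A (IV), B (V), C♯m (vi), D♯dim (vii°) — A is indeed IV.

E major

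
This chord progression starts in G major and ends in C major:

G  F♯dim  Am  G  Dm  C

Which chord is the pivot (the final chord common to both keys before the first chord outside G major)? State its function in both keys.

Chords diatonic to G major: G, Am, Bm, C, D, Em, F♯dim.
Reading the progression, the first chord not in that set is Dm, so the modulation leaves G major there.
The chord immediately before Dm is G, which is diatonic to both keys: I in G major and V in C major.

G — I in G major, V in C major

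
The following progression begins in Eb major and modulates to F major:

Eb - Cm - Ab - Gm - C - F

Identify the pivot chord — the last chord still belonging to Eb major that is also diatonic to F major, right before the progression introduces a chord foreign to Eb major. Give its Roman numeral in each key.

Chords diatonic to Eb major: Eb, Fm, Gm, Ab, Bb, Cm, Ddim.
Reading the progression, the first chord not in that set is C, so the modulation leaves Eb major there.
The chord immediately before C is Gm, which is diatonic to both keys: iii in Eb major and ii in F major.

Gm — iii in Eb major, ii in F major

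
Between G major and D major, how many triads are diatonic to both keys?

4

Diatonic triads of G major: G (I), Am (ii), Bm (iii), C (IV), D (V), Em (vi), F♯dim (vii°).
Diatonic triads of D major: D (I), Em (ii), F♯m (iii), G (IV), A (V), Bm (vi), C♯dim (vii°).
Matching root and quality in both lists: G, Bm, D, Em.
That gives 4 common triads.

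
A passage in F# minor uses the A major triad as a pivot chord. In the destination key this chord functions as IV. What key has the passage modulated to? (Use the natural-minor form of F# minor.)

E major

The numeral IV denotes a major triad on scale degree 4. With A on degree 4, the tonic of the new key is E.
Degree 4 carries a major triad in major keys, so the destination is E major.
Check: the diatonic triads of E major are E (I), F#m (ii), G#m (iii), A (IV), B (V), C#m (vi), D#dim (vii°) — A major is indeed IV.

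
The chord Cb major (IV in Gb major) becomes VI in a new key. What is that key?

The numeral VI denotes a major triad on scale degree 6. With Cb on degree 6, the tonic of the new key is Eb.
Degree 6 carries a major triad in minor keys, so the destination is Eb minor.
Check: the diatonic triads of Eb minor (natural minor) are Ebm (i), Fdim (ii°), Gb (III), Abm (iv), Bbm (v), Cb (VI), Db (VII) — Cb major is indeed VI.

Eb minor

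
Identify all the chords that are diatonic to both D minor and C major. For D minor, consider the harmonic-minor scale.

Dm

Triads in D minor (harmonic minor): D minor (i), E diminished (ii°), F augmented (III+), G minor (iv), A major (V), Bb major (VI), C# diminished (vii°).
Triads in C major: C major (I), D minor (ii), E minor (iii), F major (IV), G major (V), A minor (vi), B diminished (vii°).
Shared triads with their functions: D minor (i in D minor, ii in C major).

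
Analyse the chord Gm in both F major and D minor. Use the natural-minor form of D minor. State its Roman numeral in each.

The scale of F major is F G A B♭ C D E; G is degree 2, and the triad built there (G-B♭-D) is minor, so it is ii.
The scale of D minor (natural minor) is D E F G A B♭ C; G is degree 4, and the triad built there (G-B♭-D) is minor, so it is iv.

ii in F major; iv in D minor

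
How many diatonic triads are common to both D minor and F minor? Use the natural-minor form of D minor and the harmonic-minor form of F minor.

2

Diatonic triads of D minor (natural minor): D minor (i), E diminished (ii°), F major (III), G minor (iv), A minor (v), Bb major (VI), C major (VII).
Diatonic triads of F minor (harmonic minor): F minor (i), G diminished (ii°), Ab augmented (III+), Bb minor (iv), C major (V), Db major (VI), E diminished (vii°).
Matching root and quality in both lists: E diminished, C major.
That gives 2 common triads.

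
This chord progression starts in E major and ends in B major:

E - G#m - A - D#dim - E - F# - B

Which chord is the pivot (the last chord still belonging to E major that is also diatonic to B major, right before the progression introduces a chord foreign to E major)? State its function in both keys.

Chords diatonic to E major: E, F#m, G#m, A, B, C#m, D#dim.
Reading the progression, the first chord not in that set is F#, so the modulation leaves E major there.
The chord immediately before F# is E, which is diatonic to both keys: I in E major and IV in B major.

E — I in E major, IV in B major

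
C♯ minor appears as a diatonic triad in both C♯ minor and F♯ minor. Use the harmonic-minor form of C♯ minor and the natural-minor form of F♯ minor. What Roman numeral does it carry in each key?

i in C♯ minor; v in F♯ minor

The scale of C♯ minor (harmonic minor) is C♯ D♯ E F♯ G♯ A B♯; C♯ is degree 1, and the triad built there (C♯-E-G♯) is minor, so it is i.
The scale of F♯ minor (natural minor) is F♯ G♯ A B C♯ D E; C♯ is degree 5, and the triad built there (C♯-E-G♯) is minor, so it is v.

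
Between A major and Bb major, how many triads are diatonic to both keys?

0

Diatonic triads of A major: A (I), Bm (ii), C#m (iii), D (IV), E (V), F#m (vi), G#dim (vii°).
Diatonic triads of Bb major: Bb (I), Cm (ii), Dm (iii), Eb (IV), F (V), Gm (vi), Adim (vii°).
No triad has the same root and quality in both keys.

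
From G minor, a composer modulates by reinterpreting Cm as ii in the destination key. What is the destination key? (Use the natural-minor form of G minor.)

The numeral ii denotes a minor triad on scale degree 2. With C on degree 2, the tonic of the new key is Bb.
Degree 2 carries a minor triad in major keys, so the destination is Bb major.
Check: the diatonic triads of Bb major are Bb (I), Cm (ii), Dm (iii), Eb (IV), F (V), Gm (vi), Adim (vii°) — Cm is indeed ii.

Bb major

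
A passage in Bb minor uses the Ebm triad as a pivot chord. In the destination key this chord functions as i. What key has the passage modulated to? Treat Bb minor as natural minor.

The numeral i denotes a minor triad on scale degree 1. With Eb on degree 1, the tonic of the new key is Eb.
Degree 1 carries a minor triad in minor keys, so the destination is Eb minor.
Check: the diatonic triads of Eb minor (natural minor) are Ebm (i), Fdim (ii°), Gb (III), Abm (iv), Bbm (v), Cb (VI), Db (VII) — Ebm is indeed i.

Eb minor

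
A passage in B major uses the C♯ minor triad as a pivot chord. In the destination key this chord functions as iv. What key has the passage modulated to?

The numeral iv denotes a minor triad on scale degree 4. With C♯ on degree 4, the tonic of the new key is G♯.
Degree 4 carries a minor triad in minor keys, so the destination is G♯ minor.
Check: the diatonic triads of G♯ minor (natural minor) are G♯m (i), A♯dim (ii°), B (III), C♯m (iv), D♯m (v), E (VI), F♯ (VII) — C♯ minor is indeed iv.

G♯ minor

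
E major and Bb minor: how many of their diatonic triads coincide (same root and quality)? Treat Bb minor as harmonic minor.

0

Diatonic triads of E major: E (I), F#m (ii), G#m (iii), A (IV), B (V), C#m (vi), D#dim (vii°).
Diatonic triads of Bb minor (harmonic minor): Bbm (i), Cdim (ii°), Dbaug (III+), Ebm (iv), F (V), Gb (VI), Adim (vii°).
No triad has the same root and quality in both keys.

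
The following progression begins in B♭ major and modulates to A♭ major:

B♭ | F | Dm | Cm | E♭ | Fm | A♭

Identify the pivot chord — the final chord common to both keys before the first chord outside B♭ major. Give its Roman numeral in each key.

E♭ — IV in B♭ major, V in A♭ major

Chords diatonic to B♭ major: B♭, Cm, Dm, E♭, F, Gm, Adim.
Reading the progression, the first chord not in that set is Fm, so the modulation leaves B♭ major there.
The chord immediately before Fm is E♭, which is diatonic to both keys: IV in B♭ major and V in A♭ major.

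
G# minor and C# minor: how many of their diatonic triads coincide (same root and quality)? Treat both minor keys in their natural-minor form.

4

Diatonic triads of G# minor (natural minor): G# minor (i), A# diminished (ii°), B major (III), C# minor (iv), D# minor (v), E major (VI), F# major (VII).
Diatonic triads of C# minor (natural minor): C# minor (i), D# diminished (ii°), E major (III), F# minor (iv), G# minor (v), A major (VI), B major (VII).
Matching root and quality in both lists: G# minor, B major, C# minor, E major.
That gives 4 common triads.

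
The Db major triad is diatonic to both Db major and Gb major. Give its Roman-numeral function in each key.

I in Db major; V in Gb major

The scale of Db major is Db Eb F Gb Ab Bb C; Db is degree 1, and the triad built there (Db-F-Ab) is major, so it is I.
The scale of Gb major is Gb Ab Bb Cb Db Eb F; Db is degree 5, and the triad built there (Db-F-Ab) is major, so it is V.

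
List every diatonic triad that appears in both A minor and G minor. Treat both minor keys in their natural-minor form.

Triads in A minor (natural minor): Am (i), Bdim (ii°), C (III), Dm (iv), Em (v), F (VI), G (VII).
Triads in G minor (natural minor): Gm (i), Adim (ii°), Bb (III), Cm (iv), Dm (v), Eb (VI), F (VII).
Shared triads with their functions: Dm (iv in A minor, v in G minor); F (VI in A minor, VII in G minor).

Dm, F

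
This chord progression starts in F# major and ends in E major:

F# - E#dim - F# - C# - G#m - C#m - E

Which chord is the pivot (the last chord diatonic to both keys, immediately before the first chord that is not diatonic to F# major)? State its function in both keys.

Chords diatonic to F# major: F#, G#m, A#m, B, C#, D#m, E#dim.
Reading the progression, the first chord not in that set is C#m, so the modulation leaves F# major there.
The chord immediately before C#m is G#m, which is diatonic to both keys: ii in F# major and iii in E major.

G#m — ii in F# major, iii in E major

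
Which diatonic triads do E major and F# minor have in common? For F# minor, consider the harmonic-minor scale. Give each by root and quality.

Triads in E major: E (I), F#m (ii), G#m (iii), A (IV), B (V), C#m (vi), D#dim (vii°).
Triads in F# minor (harmonic minor): F#m (i), G#dim (ii°), Aaug (III+), Bm (iv), C# (V), D (VI), E#dim (vii°).
Shared triads with their functions: F#m (ii in E major, i in F# minor).

F#m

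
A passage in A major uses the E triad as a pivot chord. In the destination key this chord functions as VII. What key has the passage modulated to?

F# minor

The numeral VII denotes a major triad on scale degree 7. With E on degree 7, the tonic of the new key is F#.
Degree 7 carries a major triad in natural-minor keys, so the destination is F# minor.
Check: the diatonic triads of F# minor (natural minor) are F#m (i), G#dim (ii°), A (III), Bm (iv), C#m (v), D (VI), E (VII) — E is indeed VII.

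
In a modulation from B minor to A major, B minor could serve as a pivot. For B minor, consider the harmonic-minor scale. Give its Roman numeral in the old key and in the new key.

The scale of B minor (harmonic minor) is B C♯ D E F♯ G A♯; B is degree 1, and the triad built there (B-D-F♯) is minor, so it is i.
The scale of A major is A B C♯ D E F♯ G♯; B is degree 2, and the triad built there (B-D-F♯) is minor, so it is ii.

i in B minor; ii in A major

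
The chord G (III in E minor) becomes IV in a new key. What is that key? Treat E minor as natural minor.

The numeral IV denotes a major triad on scale degree 4. With G on degree 4, the tonic of the new key is D.
Degree 4 carries a major triad in major keys, so the destination is D major.
Check: the diatonic triads of D major are D (I), Em (ii), F#m (iii), G (IV), A (V), Bm (vi), C#dim (vii°) — G is indeed IV.

D major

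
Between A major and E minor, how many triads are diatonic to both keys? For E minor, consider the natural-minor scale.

2

Diatonic triads of A major: A (I), Bm (ii), C#m (iii), D (IV), E (V), F#m (vi), G#dim (vii°).
Diatonic triads of E minor (natural minor): Em (i), F#dim (ii°), G (III), Am (iv), Bm (v), C (VI), D (VII).
Matching root and quality in both lists: Bm, D.
That gives 2 common triads.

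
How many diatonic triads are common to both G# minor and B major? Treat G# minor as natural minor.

7

Diatonic triads of G# minor (natural minor): G#m (i), A#dim (ii°), B (III), C#m (iv), D#m (v), E (VI), F# (VII).
Diatonic triads of B major: B (I), C#m (ii), D#m (iii), E (IV), F# (V), G#m (vi), A#dim (vii°).
Matching root and quality in both lists: G#m, A#dim, B, C#m, D#m, E, F#.
That gives 7 common triads.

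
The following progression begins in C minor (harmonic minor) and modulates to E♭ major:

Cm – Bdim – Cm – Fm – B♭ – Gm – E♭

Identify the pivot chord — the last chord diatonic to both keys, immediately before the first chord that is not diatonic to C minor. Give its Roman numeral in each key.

Fm — iv in C minor, ii in E♭ major

Chords diatonic to C minor: Cm, Ddim, E♭aug, Fm, G, A♭, Bdim.
Reading the progression, the first chord not in that set is B♭, so the modulation leaves C minor there.
The chord immediately before B♭ is Fm, which is diatonic to both keys: iv in C minor and ii in E♭ major.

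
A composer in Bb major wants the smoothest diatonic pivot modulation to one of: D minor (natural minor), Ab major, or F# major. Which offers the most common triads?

D minor

Triads of Bb major: Bb (I), Cm (ii), Dm (iii), Eb (IV), F (V), Gm (vi), Adim (vii°).
D minor (natural minor) shares 4: Bb, Dm, F, Gm.
Ab major shares 2: Cm, Eb.
F# major shares 0: none.
The most common triads (4) are shared with D minor.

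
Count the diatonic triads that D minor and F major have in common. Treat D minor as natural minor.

7

Diatonic triads of D minor (natural minor): Dm (i), Edim (ii°), F (III), Gm (iv), Am (v), B♭ (VI), C (VII).
Diatonic triads of F major: F (I), Gm (ii), Am (iii), B♭ (IV), C (V), Dm (vi), Edim (vii°).
Matching root and quality in both lists: Dm, Edim, F, Gm, Am, B♭, C.
That gives 7 common triads.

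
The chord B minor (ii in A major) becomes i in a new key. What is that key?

B minor

The numeral i denotes a minor triad on scale degree 1. With B on degree 1, the tonic of the new key is B.
Degree 1 carries a minor triad in minor keys, so the destination is B minor.
Check: the diatonic triads of B minor (natural minor) are Bm (i), C#dim (ii°), D (III), Em (iv), F#m (v), G (VI), A (VII) — B minor is indeed i.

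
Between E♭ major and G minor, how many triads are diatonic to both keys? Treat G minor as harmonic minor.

Diatonic triads of E♭ major: E♭ (I), Fm (ii), Gm (iii), A♭ (IV), B♭ (V), Cm (vi), Ddim (vii°).
Diatonic triads of G minor (harmonic minor): Gm (i), Adim (ii°), B♭aug (III+), Cm (iv), D (V), E♭ (VI), F♯dim (vii°).
Matching root and quality in both lists: E♭, Gm, Cm.
That gives 3 common triads.

3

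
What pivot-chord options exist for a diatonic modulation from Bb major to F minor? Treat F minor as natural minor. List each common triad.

Cm, Eb

Triads in Bb major: Bb (I), Cm (ii), Dm (iii), Eb (IV), F (V), Gm (vi), Adim (vii°).
Triads in F minor (natural minor): Fm (i), Gdim (ii°), Ab (III), Bbm (iv), Cm (v), Db (VI), Eb (VII).
Shared triads with their functions: Cm (ii in Bb major, v in F minor); Eb (IV in Bb major, VII in F minor).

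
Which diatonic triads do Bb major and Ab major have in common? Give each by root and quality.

Cm, Eb

Triads in Bb major: Bb major (I), C minor (ii), D minor (iii), Eb major (IV), F major (V), G minor (vi), A diminished (vii°).
Triads in Ab major: Ab major (I), Bb minor (ii), C minor (iii), Db major (IV), Eb major (V), F minor (vi), G diminished (vii°).
Shared triads with their functions: C minor (ii in Bb major, iii in Ab major); Eb major (IV in Bb major, V in Ab major).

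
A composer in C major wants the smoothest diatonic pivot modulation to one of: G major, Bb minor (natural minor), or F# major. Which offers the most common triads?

G major

Triads of C major: C major (I), D minor (ii), E minor (iii), F major (IV), G major (V), A minor (vi), B diminished (vii°).
G major shares 4: C, Em, G, Am.
Bb minor (natural minor) shares 0: none.
F# major shares 0: none.
The most common triads (4) are shared with G major.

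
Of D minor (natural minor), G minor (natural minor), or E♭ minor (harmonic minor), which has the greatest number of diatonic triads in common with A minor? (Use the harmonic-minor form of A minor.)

Triads of A minor (harmonic minor): A minor (i), B diminished (ii°), C augmented (III+), D minor (iv), E major (V), F major (VI), G♯ diminished (vii°).
D minor (natural minor) shares 3: Am, Dm, F.
G minor (natural minor) shares 2: Dm, F.
E♭ minor (harmonic minor) shares 0: none.
The most common triads (3) are shared with D minor.

D minor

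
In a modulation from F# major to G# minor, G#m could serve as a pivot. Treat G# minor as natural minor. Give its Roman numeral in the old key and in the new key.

The scale of F# major is F# G# A# B C# D# E#; G# is degree 2, and the triad built there (G#-B-D#) is minor, so it is ii.
The scale of G# minor (natural minor) is G# A# B C# D# E F#; G# is degree 1, and the triad built there (G#-B-D#) is minor, so it is i.

ii in F# major; i in G# minor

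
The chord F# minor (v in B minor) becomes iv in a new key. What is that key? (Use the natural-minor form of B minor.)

The numeral iv denotes a minor triad on scale degree 4. With F# on degree 4, the tonic of the new key is C#.
Degree 4 carries a minor triad in minor keys, so the destination is C# minor.
Check: the diatonic triads of C# minor (natural minor) are C#m (i), D#dim (ii°), E (III), F#m (iv), G#m (v), A (VI), B (VII) — F# minor is indeed iv.

C# minor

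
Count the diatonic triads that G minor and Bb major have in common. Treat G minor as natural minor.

Diatonic triads of G minor (natural minor): Gm (i), Adim (ii°), Bb (III), Cm (iv), Dm (v), Eb (VI), F (VII).
Diatonic triads of Bb major: Bb (I), Cm (ii), Dm (iii), Eb (IV), F (V), Gm (vi), Adim (vii°).
Matching root and quality in both lists: Gm, Adim, Bb, Cm, Dm, Eb, F.
That gives 7 common triads.

7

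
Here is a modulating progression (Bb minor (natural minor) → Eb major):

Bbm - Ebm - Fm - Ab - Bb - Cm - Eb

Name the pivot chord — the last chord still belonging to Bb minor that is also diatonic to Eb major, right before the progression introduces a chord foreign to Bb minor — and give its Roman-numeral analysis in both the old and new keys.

Chords diatonic to Bb minor: Bbm, Cdim, Db, Ebm, Fm, Gb, Ab.
Reading the progression, the first chord not in that set is Bb, so the modulation leaves Bb minor there.
The chord immediately before Bb is Ab, which is diatonic to both keys: VII in Bb minor and IV in Eb major.

Ab — VII in Bb minor, IV in Eb major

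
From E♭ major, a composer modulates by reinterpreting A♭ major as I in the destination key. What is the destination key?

A♭ major

The numeral I denotes a major triad on scale degree 1. With A♭ on degree 1, the tonic of the new key is A♭.
Degree 1 carries a major triad in major keys, so the destination is A♭ major.
Check: the diatonic triads of A♭ major are A♭ (I), B♭m (ii), Cm (iii), D♭ (IV), E♭ (V), Fm (vi), Gdim (vii°) — A♭ major is indeed I.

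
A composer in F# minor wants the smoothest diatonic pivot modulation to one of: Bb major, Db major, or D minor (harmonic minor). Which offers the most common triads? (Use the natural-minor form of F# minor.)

Triads of F# minor (natural minor): F#m (i), G#dim (ii°), A (III), Bm (iv), C#m (v), D (VI), E (VII).
Bb major shares 0: none.
Db major shares 0: none.
D minor (harmonic minor) shares 1: A.
The most common triads (1) are shared with D minor.

D minor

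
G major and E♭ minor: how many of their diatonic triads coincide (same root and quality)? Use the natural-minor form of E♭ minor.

0

Diatonic triads of G major: G (I), Am (ii), Bm (iii), C (IV), D (V), Em (vi), F♯dim (vii°).
Diatonic triads of E♭ minor (natural minor): E♭m (i), Fdim (ii°), G♭ (III), A♭m (iv), B♭m (v), C♭ (VI), D♭ (VII).
No triad has the same root and quality in both keys.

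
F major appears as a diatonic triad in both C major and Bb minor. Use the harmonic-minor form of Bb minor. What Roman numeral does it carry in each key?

The scale of C major is C D E F G A B; F is degree 4, and the triad built there (F-A-C) is major, so it is IV.
The scale of Bb minor (harmonic minor) is Bb C Db Eb F Gb A; F is degree 5, and the triad built there (F-A-C) is major, so it is V.

IV in C major; V in Bb minor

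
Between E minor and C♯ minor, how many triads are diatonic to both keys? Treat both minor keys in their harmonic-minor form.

1

Diatonic triads of E minor (harmonic minor): Em (i), F♯dim (ii°), Gaug (III+), Am (iv), B (V), C (VI), D♯dim (vii°).
Diatonic triads of C♯ minor (harmonic minor): C♯m (i), D♯dim (ii°), Eaug (III+), F♯m (iv), G♯ (V), A (VI), B♯dim (vii°).
Matching root and quality in both lists: D♯dim.
That gives 1 common triad.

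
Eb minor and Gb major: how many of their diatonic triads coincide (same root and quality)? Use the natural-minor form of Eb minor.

Diatonic triads of Eb minor (natural minor): Ebm (i), Fdim (ii°), Gb (III), Abm (iv), Bbm (v), Cb (VI), Db (VII).
Diatonic triads of Gb major: Gb (I), Abm (ii), Bbm (iii), Cb (IV), Db (V), Ebm (vi), Fdim (vii°).
Matching root and quality in both lists: Ebm, Fdim, Gb, Abm, Bbm, Cb, Db.
That gives 7 common triads.

7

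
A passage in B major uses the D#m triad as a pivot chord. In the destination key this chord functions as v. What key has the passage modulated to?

G# minor

The numeral v denotes a minor triad on scale degree 5. With D# on degree 5, the tonic of the new key is G#.
Degree 5 carries a minor triad in natural-minor keys, so the destination is G# minor.
Check: the diatonic triads of G# minor (natural minor) are G#m (i), A#dim (ii°), B (III), C#m (iv), D#m (v), E (VI), F# (VII) — D#m is indeed v.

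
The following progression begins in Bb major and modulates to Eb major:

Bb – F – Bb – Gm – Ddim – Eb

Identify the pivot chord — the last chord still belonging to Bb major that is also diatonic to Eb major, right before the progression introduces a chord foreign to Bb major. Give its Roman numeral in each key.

Gm — vi in Bb major, iii in Eb major

Chords diatonic to Bb major: Bb, Cm, Dm, Eb, F, Gm, Adim.
Reading the progression, the first chord not in that set is Ddim, so the modulation leaves Bb major there.
The chord immediately before Ddim is Gm, which is diatonic to both keys: vi in Bb major and iii in Eb major.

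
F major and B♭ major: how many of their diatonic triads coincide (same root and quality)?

Diatonic triads of F major: F major (I), G minor (ii), A minor (iii), B♭ major (IV), C major (V), D minor (vi), E diminished (vii°).
Diatonic triads of B♭ major: B♭ major (I), C minor (ii), D minor (iii), E♭ major (IV), F major (V), G minor (vi), A diminished (vii°).
Matching root and quality in both lists: F major, G minor, B♭ major, D minor.
That gives 4 common triads.

4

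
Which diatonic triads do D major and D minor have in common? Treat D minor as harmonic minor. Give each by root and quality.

Triads in D major: D (I), Em (ii), F#m (iii), G (IV), A (V), Bm (vi), C#dim (vii°).
Triads in D minor (harmonic minor): Dm (i), Edim (ii°), Faug (III+), Gm (iv), A (V), Bb (VI), C#dim (vii°).
Shared triads with their functions: A (V in D major, V in D minor); C#dim (vii° in D major, vii° in D minor).

A, C#dim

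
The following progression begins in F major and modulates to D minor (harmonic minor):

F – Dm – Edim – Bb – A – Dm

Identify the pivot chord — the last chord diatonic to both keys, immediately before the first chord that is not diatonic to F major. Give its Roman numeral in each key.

Bb — IV in F major, VI in D minor

Chords diatonic to F major: F, Gm, Am, Bb, C, Dm, Edim.
Reading the progression, the first chord not in that set is A, so the modulation leaves F major there.
The chord immediately before A is Bb, which is diatonic to both keys: IV in F major and VI in D minor.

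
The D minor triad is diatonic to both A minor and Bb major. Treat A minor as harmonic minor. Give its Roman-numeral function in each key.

iv in A minor; iii in Bb major

The scale of A minor (harmonic minor) is A B C D E F G#; D is degree 4, and the triad built there (D-F-A) is minor, so it is iv.
The scale of Bb major is Bb C D Eb F G A; D is degree 3, and the triad built there (D-F-A) is minor, so it is iii.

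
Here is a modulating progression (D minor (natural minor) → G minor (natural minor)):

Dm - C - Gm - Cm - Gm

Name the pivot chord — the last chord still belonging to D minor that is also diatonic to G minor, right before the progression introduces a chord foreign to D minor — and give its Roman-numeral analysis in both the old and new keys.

Gm — iv in D minor, i in G minor

Chords diatonic to D minor: Dm, Edim, F, Gm, Am, Bb, C.
Reading the progression, the first chord not in that set is Cm, so the modulation leaves D minor there.
The chord immediately before Cm is Gm, which is diatonic to both keys: iv in D minor and i in G minor.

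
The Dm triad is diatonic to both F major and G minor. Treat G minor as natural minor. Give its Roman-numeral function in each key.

vi in F major; v in G minor

The scale of F major is F G A Bb C D E; D is degree 6, and the triad built there (D-F-A) is minor, so it is vi.
The scale of G minor (natural minor) is G A Bb C D Eb F; D is degree 5, and the triad built there (D-F-A) is minor, so it is v.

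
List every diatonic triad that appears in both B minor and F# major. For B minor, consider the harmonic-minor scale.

F#

Triads in B minor (harmonic minor): Bm (i), C#dim (ii°), Daug (III+), Em (iv), F# (V), G (VI), A#dim (vii°).
Triads in F# major: F# (I), G#m (ii), A#m (iii), B (IV), C# (V), D#m (vi), E#dim (vii°).
Shared triads with their functions: F# (V in B minor, I in F# major).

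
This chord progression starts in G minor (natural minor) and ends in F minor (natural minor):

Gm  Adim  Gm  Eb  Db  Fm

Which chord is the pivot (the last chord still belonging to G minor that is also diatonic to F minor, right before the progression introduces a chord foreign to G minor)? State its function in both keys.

Chords diatonic to G minor: Gm, Adim, Bb, Cm, Dm, Eb, F.
Reading the progression, the first chord not in that set is Db, so the modulation leaves G minor there.
The chord immediately before Db is Eb, which is diatonic to both keys: VI in G minor and VII in F minor.

Eb — VI in G minor, VII in F minor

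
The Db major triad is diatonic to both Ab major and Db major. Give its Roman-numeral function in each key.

IV in Ab major; I in Db major

The scale of Ab major is Ab Bb C Db Eb F G; Db is degree 4, and the triad built there (Db-F-Ab) is major, so it is IV.
The scale of Db major is Db Eb F Gb Ab Bb C; Db is degree 1, and the triad built there (Db-F-Ab) is major, so it is I.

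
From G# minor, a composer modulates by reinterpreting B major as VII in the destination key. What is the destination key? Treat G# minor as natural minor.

The numeral VII denotes a major triad on scale degree 7. With B on degree 7, the tonic of the new key is C#.
Degree 7 carries a major triad in natural-minor keys, so the destination is C# minor.
Check: the diatonic triads of C# minor (natural minor) are C#m (i), D#dim (ii°), E (III), F#m (iv), G#m (v), A (VI), B (VII) — B major is indeed VII.

C# minor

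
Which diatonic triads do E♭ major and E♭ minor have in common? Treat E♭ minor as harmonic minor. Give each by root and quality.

Triads in E♭ major: E♭ major (I), F minor (ii), G minor (iii), A♭ major (IV), B♭ major (V), C minor (vi), D diminished (vii°).
Triads in E♭ minor (harmonic minor): E♭ minor (i), F diminished (ii°), G♭ augmented (III+), A♭ minor (iv), B♭ major (V), C♭ major (VI), D diminished (vii°).
Shared triads with their functions: B♭ major (V in E♭ major, V in E♭ minor); D diminished (vii° in E♭ major, vii° in E♭ minor).

B♭, Ddim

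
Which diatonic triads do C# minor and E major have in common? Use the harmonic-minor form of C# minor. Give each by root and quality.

C#m, D#dim, F#m, A

Triads in C# minor (harmonic minor): C# minor (i), D# diminished (ii°), E augmented (III+), F# minor (iv), G# major (V), A major (VI), B# diminished (vii°).
Triads in E major: E major (I), F# minor (ii), G# minor (iii), A major (IV), B major (V), C# minor (vi), D# diminished (vii°).
Shared triads with their functions: C# minor (i in C# minor, vi in E major); D# diminished (ii° in C# minor, vii° in E major); F# minor (iv in C# minor, ii in E major); A major (VI in C# minor, IV in E major).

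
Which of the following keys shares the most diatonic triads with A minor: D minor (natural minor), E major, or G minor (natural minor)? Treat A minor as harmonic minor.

D minor

Triads of A minor (harmonic minor): Am (i), Bdim (ii°), Caug (III+), Dm (iv), E (V), F (VI), G#dim (vii°).
D minor (natural minor) shares 3: Am, Dm, F.
E major shares 1: E.
G minor (natural minor) shares 2: Dm, F.
The most common triads (3) are shared with D minor.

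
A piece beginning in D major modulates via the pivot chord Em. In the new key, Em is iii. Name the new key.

C major

The numeral iii denotes a minor triad on scale degree 3. With E on degree 3, the tonic of the new key is C.
Degree 3 carries a minor triad in major keys, so the destination is C major.
Check: the diatonic triads of C major are C (I), Dm (ii), Em (iii), F (IV), G (V), Am (vi), Bdim (vii°) — Em is indeed iii.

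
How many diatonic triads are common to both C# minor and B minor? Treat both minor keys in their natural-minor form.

2

Diatonic triads of C# minor (natural minor): C# minor (i), D# diminished (ii°), E major (III), F# minor (iv), G# minor (v), A major (VI), B major (VII).
Diatonic triads of B minor (natural minor): B minor (i), C# diminished (ii°), D major (III), E minor (iv), F# minor (v), G major (VI), A major (VII).
Matching root and quality in both lists: F# minor, A major.
That gives 2 common triads.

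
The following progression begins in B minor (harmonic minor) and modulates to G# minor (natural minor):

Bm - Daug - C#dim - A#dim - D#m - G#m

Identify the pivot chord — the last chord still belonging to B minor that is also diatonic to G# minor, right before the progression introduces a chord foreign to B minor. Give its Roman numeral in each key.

Chords diatonic to B minor: Bm, C#dim, Daug, Em, F#, G, A#dim.
Reading the progression, the first chord not in that set is D#m, so the modulation leaves B minor there.
The chord immediately before D#m is A#dim, which is diatonic to both keys: vii° in B minor and ii° in G# minor.

A#dim — vii° in B minor, ii° in G# minor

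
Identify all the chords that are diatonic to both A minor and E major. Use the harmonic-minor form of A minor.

Triads in A minor (harmonic minor): Am (i), Bdim (ii°), Caug (III+), Dm (iv), E (V), F (VI), G♯dim (vii°).
Triads in E major: E (I), F♯m (ii), G♯m (iii), A (IV), B (V), C♯m (vi), D♯dim (vii°).
Shared triads with their functions: E (V in A minor, I in E major).

E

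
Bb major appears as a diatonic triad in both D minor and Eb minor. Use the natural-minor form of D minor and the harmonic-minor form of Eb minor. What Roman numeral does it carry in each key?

The scale of D minor (natural minor) is D E F G A Bb C; Bb is degree 6, and the triad built there (Bb-D-F) is major, so it is VI.
The scale of Eb minor (harmonic minor) is Eb F Gb Ab Bb Cb D; Bb is degree 5, and the triad built there (Bb-D-F) is major, so it is V.

VI in D minor; V in Eb minor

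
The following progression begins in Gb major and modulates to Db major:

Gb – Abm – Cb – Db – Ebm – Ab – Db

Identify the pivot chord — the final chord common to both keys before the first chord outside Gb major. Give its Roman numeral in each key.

Chords diatonic to Gb major: Gb, Abm, Bbm, Cb, Db, Ebm, Fdim.
Reading the progression, the first chord not in that set is Ab, so the modulation leaves Gb major there.
The chord immediately before Ab is Ebm, which is diatonic to both keys: vi in Gb major and ii in Db major.

Ebm — vi in Gb major, ii in Db major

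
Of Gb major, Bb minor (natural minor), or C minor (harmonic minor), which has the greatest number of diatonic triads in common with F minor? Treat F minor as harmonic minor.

Triads of F minor (harmonic minor): Fm (i), Gdim (ii°), Abaug (III+), Bbm (iv), C (V), Db (VI), Edim (vii°).
Gb major shares 2: Bbm, Db.
Bb minor (natural minor) shares 3: Fm, Bbm, Db.
C minor (harmonic minor) shares 1: Fm.
The most common triads (3) are shared with Bb minor.

Bb minor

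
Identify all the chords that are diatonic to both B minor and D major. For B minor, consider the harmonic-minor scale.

Bm, C♯dim, Em, G

Triads in B minor (harmonic minor): B minor (i), C♯ diminished (ii°), D augmented (III+), E minor (iv), F♯ major (V), G major (VI), A♯ diminished (vii°).
Triads in D major: D major (I), E minor (ii), F♯ minor (iii), G major (IV), A major (V), B minor (vi), C♯ diminished (vii°).
Shared triads with their functions: B minor (i in B minor, vi in D major); C♯ diminished (ii° in B minor, vii° in D major); E minor (iv in B minor, ii in D major); G major (VI in B minor, IV in D major).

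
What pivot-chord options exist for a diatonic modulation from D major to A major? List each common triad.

D, F#m, A, Bm

Triads in D major: D major (I), E minor (ii), F# minor (iii), G major (IV), A major (V), B minor (vi), C# diminished (vii°).
Triads in A major: A major (I), B minor (ii), C# minor (iii), D major (IV), E major (V), F# minor (vi), G# diminished (vii°).
Shared triads with their functions: D major (I in D major, IV in A major); F# minor (iii in D major, vi in A major); A major (V in D major, I in A major); B minor (vi in D major, ii in A major).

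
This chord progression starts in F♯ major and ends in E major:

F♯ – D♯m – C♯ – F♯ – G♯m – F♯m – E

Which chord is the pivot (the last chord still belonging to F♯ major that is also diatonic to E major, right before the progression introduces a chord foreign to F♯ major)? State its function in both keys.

Chords diatonic to F♯ major: F♯, G♯m, A♯m, B, C♯, D♯m, E♯dim.
Reading the progression, the first chord not in that set is F♯m, so the modulation leaves F♯ major there.
The chord immediately before F♯m is G♯m, which is diatonic to both keys: ii in F♯ major and iii in E major.

G♯m — ii in F♯ major, iii in E major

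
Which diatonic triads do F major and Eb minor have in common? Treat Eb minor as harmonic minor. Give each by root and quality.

Triads in F major: F major (I), G minor (ii), A minor (iii), Bb major (IV), C major (V), D minor (vi), E diminished (vii°).
Triads in Eb minor (harmonic minor): Eb minor (i), F diminished (ii°), Gb augmented (III+), Ab minor (iv), Bb major (V), Cb major (VI), D diminished (vii°).
Shared triads with their functions: Bb major (IV in F major, V in Eb minor).

Bb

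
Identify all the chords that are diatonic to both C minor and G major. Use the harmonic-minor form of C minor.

Triads in C minor (harmonic minor): C minor (i), D diminished (ii°), E♭ augmented (III+), F minor (iv), G major (V), A♭ major (VI), B diminished (vii°).
Triads in G major: G major (I), A minor (ii), B minor (iii), C major (IV), D major (V), E minor (vi), F♯ diminished (vii°).
Shared triads with their functions: G major (V in C minor, I in G major).

G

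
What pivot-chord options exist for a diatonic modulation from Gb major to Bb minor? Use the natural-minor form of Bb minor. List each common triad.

Triads in Gb major: Gb (I), Abm (ii), Bbm (iii), Cb (IV), Db (V), Ebm (vi), Fdim (vii°).
Triads in Bb minor (natural minor): Bbm (i), Cdim (ii°), Db (III), Ebm (iv), Fm (v), Gb (VI), Ab (VII).
Shared triads with their functions: Gb (I in Gb major, VI in Bb minor); Bbm (iii in Gb major, i in Bb minor); Db (V in Gb major, III in Bb minor); Ebm (vi in Gb major, iv in Bb minor).

Gb, Bbm, Db, Ebm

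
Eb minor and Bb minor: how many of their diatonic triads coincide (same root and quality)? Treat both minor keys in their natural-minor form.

4

Diatonic triads of Eb minor (natural minor): Ebm (i), Fdim (ii°), Gb (III), Abm (iv), Bbm (v), Cb (VI), Db (VII).
Diatonic triads of Bb minor (natural minor): Bbm (i), Cdim (ii°), Db (III), Ebm (iv), Fm (v), Gb (VI), Ab (VII).
Matching root and quality in both lists: Ebm, Gb, Bbm, Db.
That gives 4 common triads.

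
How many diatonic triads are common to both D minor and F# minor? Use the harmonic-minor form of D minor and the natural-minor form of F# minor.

Diatonic triads of D minor (harmonic minor): Dm (i), Edim (ii°), Faug (III+), Gm (iv), A (V), Bb (VI), C#dim (vii°).
Diatonic triads of F# minor (natural minor): F#m (i), G#dim (ii°), A (III), Bm (iv), C#m (v), D (VI), E (VII).
Matching root and quality in both lists: A.
That gives 1 common triad.

1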